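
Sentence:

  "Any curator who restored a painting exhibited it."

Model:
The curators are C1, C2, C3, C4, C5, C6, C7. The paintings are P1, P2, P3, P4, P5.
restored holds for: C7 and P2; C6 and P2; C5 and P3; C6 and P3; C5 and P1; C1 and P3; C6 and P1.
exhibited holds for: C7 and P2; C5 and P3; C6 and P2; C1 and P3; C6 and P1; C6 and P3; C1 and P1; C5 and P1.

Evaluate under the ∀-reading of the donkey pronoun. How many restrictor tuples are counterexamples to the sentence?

0

"it" takes "a painting" as antecedent — a donkey pronoun bound across the clause boundary.
Strong reading: for every (c,p) with restored(c,p), exhibited(c,p).
Restrictor pairs: (C1,P3) ✓  (C5,P1) ✓  (C5,P3) ✓  (C6,P1) ✓  (C6,P2) ✓  (C6,P3) ✓  (C7,P2) ✓
Counterexamples (restrictor pairs failing the scope): 0.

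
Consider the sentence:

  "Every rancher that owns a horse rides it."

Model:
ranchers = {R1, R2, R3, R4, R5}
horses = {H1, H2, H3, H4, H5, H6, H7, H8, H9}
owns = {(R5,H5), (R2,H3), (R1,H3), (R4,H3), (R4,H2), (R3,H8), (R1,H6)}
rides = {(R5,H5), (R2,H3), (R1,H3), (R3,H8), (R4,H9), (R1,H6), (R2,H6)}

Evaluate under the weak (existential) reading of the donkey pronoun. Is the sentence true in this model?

False

"it" takes "a horse" as antecedent — a donkey pronoun bound across the clause boundary.
Weak reading: every rancher r with some owns-horse has at least one owns-horse h such that rides(r,h).
Per rancher: R1:✓  R2:✓  R3:✓  R4:✗  R5:✓
R4 has no witness among its owns-horses.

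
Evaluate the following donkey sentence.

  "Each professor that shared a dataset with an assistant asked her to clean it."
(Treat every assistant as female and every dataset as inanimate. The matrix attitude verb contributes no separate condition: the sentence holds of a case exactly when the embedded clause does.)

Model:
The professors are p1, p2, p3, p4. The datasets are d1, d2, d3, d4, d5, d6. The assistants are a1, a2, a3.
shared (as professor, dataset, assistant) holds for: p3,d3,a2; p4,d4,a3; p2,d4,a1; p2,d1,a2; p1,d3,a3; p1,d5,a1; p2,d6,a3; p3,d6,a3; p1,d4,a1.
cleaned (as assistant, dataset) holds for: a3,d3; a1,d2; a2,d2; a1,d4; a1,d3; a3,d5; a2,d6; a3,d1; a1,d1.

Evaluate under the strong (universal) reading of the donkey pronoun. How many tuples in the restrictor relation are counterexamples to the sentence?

"her" takes "an assistant" as antecedent and "it" takes "a dataset"; both are donkey pronouns co-varying with the restrictor.
Strong reading: for every (p,d,a) with shared(p,d,a), cleaned(a,d).
Restrictor triples: (p1,d3,a3)→cleaned(a3,d3) ✓  (p1,d4,a1)→cleaned(a1,d4) ✓  (p1,d5,a1)→cleaned(a1,d5) ✗  (p2,d1,a2)→cleaned(a2,d1) ✗  (p2,d4,a1)→cleaned(a1,d4) ✓  (p2,d6,a3)→cleaned(a3,d6) ✗  (p3,d3,a2)→cleaned(a2,d3) ✗  (p3,d6,a3)→cleaned(a3,d6) ✗  (p4,d4,a3)→cleaned(a3,d4) ✗
Counterexamples (restrictor triples failing the scope): 6.

6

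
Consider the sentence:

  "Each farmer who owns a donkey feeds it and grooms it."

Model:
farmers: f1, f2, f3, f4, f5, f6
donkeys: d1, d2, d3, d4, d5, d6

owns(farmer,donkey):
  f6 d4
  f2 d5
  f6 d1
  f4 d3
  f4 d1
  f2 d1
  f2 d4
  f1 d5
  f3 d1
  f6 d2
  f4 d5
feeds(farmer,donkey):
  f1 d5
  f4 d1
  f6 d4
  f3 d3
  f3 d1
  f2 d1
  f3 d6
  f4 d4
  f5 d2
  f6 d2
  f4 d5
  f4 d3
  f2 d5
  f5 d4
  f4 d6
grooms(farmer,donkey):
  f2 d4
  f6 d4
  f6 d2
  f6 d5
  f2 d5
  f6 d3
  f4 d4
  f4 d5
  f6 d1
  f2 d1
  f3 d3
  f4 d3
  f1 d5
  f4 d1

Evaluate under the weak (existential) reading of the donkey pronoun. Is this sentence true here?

False

"it" takes "a donkey" as antecedent — a donkey pronoun bound across the clause boundary.
Weak reading: every farmer f with some owns-donkey has at least one owns-donkey d such that feeds(f,d) ∧ grooms(f,d).
Per farmer: f1:✓  f2:✓  f3:✗  f4:✓  f6:✓
f3 has no witness among its owns-donkeys.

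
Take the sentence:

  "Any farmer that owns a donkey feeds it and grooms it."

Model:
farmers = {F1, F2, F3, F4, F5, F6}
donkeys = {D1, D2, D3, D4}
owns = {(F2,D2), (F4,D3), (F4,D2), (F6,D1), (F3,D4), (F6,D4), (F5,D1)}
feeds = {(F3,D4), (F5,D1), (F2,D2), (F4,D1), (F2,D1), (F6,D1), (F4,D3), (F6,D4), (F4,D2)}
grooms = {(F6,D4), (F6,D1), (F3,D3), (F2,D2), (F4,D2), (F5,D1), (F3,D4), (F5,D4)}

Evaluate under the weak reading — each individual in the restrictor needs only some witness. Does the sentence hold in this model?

True

"it" takes "a donkey" as antecedent — a donkey pronoun bound across the clause boundary.
Weak reading: every farmer f with some owns-donkey has at least one owns-donkey d such that feeds(f,d) ∧ grooms(f,d).
Per farmer: F2:✓  F3:✓  F4:✓  F5:✓  F6:✓
Every farmer in the restrictor has a witness.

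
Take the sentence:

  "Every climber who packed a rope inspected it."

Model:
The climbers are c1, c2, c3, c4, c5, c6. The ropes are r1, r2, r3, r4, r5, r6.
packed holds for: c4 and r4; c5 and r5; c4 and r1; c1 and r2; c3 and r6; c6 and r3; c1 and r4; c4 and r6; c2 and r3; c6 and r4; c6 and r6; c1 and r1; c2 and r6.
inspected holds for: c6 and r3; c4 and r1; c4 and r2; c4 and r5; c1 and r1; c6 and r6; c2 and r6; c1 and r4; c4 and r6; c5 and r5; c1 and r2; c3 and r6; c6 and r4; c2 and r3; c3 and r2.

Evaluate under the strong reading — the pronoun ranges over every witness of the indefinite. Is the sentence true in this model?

"it" takes "a rope" as antecedent — a donkey pronoun bound across the clause boundary.
Strong reading: for every (c,r) with packed(c,r), inspected(c,r).
Restrictor pairs: (c1,r1) ✓  (c1,r2) ✓  (c1,r4) ✓  (c2,r3) ✓  (c2,r6) ✓  (c3,r6) ✓  (c4,r1) ✓  (c4,r4) ✗  (c4,r6) ✓  (c5,r5) ✓  (c6,r3) ✓  (c6,r4) ✓  (c6,r6) ✓
Counterexample: (c4,r4) is in packed but fails the scope.

False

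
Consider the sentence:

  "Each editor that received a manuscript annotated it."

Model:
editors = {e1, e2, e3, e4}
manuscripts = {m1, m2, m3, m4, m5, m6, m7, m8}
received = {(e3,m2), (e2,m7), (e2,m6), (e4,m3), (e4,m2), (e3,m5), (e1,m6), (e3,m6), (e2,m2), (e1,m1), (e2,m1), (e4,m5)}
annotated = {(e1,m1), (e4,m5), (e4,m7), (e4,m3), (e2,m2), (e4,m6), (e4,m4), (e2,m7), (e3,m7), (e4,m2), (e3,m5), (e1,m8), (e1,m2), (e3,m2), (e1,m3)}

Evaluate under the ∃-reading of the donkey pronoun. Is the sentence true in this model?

True

"it" takes "a manuscript" as antecedent — a donkey pronoun bound across the clause boundary.
Weak reading: every editor e with some received-manuscript has at least one received-manuscript m such that annotated(e,m).
Per editor: e1:✓  e2:✓  e3:✓  e4:✓
Every editor in the restrictor has a witness.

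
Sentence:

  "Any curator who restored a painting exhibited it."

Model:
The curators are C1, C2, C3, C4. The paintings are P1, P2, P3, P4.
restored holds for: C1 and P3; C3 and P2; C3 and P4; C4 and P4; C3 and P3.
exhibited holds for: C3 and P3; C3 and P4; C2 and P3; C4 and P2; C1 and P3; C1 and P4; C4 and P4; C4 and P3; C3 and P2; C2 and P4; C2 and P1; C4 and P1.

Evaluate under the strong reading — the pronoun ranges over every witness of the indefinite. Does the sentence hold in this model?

"it" takes "a painting" as antecedent — a donkey pronoun bound across the clause boundary.
Strong reading: for every (c,p) with restored(c,p), exhibited(c,p).
Restrictor pairs: (C1,P3) ✓  (C3,P2) ✓  (C3,P3) ✓  (C3,P4) ✓  (C4,P4) ✓
Every restrictor pair satisfies the scope.

True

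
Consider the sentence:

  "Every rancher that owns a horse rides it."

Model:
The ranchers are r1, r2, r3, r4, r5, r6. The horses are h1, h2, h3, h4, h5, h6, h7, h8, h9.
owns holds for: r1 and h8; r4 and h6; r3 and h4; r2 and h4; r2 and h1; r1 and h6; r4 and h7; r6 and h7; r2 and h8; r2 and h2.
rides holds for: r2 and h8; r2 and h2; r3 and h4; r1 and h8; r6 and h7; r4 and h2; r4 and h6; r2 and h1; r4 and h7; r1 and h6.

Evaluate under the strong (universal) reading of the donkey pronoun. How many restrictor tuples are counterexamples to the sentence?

"it" takes "a horse" as antecedent — a donkey pronoun bound across the clause boundary.
Strong reading: for every (r,h) with owns(r,h), rides(r,h).
Restrictor pairs: (r1,h6) ✓  (r1,h8) ✓  (r2,h1) ✓  (r2,h2) ✓  (r2,h4) ✗  (r2,h8) ✓  (r3,h4) ✓  (r4,h6) ✓  (r4,h7) ✓  (r6,h7) ✓
Counterexamples (restrictor pairs failing the scope): 1.

1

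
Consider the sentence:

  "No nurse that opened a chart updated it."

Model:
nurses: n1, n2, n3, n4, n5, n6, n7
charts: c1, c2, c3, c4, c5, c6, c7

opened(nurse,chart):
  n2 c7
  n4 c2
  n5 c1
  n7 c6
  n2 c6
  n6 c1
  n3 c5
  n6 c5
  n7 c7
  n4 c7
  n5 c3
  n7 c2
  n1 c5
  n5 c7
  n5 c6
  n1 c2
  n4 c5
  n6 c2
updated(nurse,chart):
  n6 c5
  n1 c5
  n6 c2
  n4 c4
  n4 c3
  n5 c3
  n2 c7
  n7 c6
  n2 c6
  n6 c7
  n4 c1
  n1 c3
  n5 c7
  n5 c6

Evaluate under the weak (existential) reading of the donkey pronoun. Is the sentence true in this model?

"it" takes "a chart" as antecedent — a donkey pronoun bound across the clause boundary.
Truth condition: for no (n,c) with opened(n,c) does updated(n,c) hold.
Restrictor pairs — does the scope hold? (n1,c2):fails  (n1,c5):holds  (n2,c6):holds  (n2,c7):holds  (n3,c5):fails  (n4,c2):fails  (n4,c5):fails  (n4,c7):fails  (n5,c1):fails  (n5,c3):holds  (n5,c6):holds  (n5,c7):holds  (n6,c1):fails  (n6,c2):holds  (n6,c5):holds  (n7,c2):fails  (n7,c6):holds  (n7,c7):fails
Scope holds for 9 pair(s), so the sentence is false.

False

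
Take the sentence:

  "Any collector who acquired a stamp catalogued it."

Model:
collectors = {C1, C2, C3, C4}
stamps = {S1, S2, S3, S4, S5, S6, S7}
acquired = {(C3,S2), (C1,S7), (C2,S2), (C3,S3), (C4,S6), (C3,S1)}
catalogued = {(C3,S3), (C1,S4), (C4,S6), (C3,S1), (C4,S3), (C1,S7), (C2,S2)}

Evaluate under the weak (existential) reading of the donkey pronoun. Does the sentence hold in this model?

True

"it" takes "a stamp" as antecedent — a donkey pronoun bound across the clause boundary.
Weak reading: every collector c with some acquired-stamp has at least one acquired-stamp s such that catalogued(c,s).
Per collector: C1:✓  C2:✓  C3:✓  C4:✓
Every collector in the restrictor has a witness.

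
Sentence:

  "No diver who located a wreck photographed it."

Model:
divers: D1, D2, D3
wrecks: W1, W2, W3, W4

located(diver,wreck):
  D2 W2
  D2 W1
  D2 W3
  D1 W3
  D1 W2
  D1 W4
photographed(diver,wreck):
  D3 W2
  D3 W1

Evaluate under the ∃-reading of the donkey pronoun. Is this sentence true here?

"it" takes "a wreck" as antecedent — a donkey pronoun bound across the clause boundary.
Truth condition: for no (d,w) with located(d,w) does photographed(d,w) hold.
Restrictor pairs — does the scope hold? (D1,W2):fails  (D1,W3):fails  (D1,W4):fails  (D2,W1):fails  (D2,W2):fails  (D2,W3):fails
Scope holds for no restrictor pair, so the sentence is true.

True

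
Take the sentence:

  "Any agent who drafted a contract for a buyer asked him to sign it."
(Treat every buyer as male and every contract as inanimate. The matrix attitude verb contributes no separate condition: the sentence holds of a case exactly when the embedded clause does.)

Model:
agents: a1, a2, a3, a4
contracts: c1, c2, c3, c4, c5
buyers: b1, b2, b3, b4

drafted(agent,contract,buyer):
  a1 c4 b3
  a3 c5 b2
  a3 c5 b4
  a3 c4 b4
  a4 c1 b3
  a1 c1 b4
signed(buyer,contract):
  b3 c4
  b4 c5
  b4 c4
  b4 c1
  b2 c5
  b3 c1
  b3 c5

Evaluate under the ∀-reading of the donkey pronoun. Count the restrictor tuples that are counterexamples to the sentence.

"him" takes "a buyer" as antecedent and "it" takes "a contract"; both are donkey pronouns co-varying with the restrictor.
Strong reading: for every (a,c,b) with drafted(a,c,b), signed(b,c).
Restrictor triples: (a1,c1,b4)→signed(b4,c1) ✓  (a1,c4,b3)→signed(b3,c4) ✓  (a3,c4,b4)→signed(b4,c4) ✓  (a3,c5,b2)→signed(b2,c5) ✓  (a3,c5,b4)→signed(b4,c5) ✓  (a4,c1,b3)→signed(b3,c1) ✓
Counterexamples (restrictor triples failing the scope): 0.

0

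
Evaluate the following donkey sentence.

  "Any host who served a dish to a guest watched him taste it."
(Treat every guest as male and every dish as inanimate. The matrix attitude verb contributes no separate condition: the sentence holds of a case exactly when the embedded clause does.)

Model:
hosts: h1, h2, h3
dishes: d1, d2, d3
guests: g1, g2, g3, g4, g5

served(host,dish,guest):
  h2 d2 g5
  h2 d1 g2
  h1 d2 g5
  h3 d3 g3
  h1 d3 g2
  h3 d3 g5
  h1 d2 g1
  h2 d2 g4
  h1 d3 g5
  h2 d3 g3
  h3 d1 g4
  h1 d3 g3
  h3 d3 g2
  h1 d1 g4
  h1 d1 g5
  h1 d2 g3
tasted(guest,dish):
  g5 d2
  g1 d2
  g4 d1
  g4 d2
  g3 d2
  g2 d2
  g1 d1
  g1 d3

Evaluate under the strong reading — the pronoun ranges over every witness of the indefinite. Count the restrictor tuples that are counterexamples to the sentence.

9

"him" takes "a guest" as antecedent and "it" takes "a dish"; both are donkey pronouns co-varying with the restrictor.
Strong reading: for every (h,d,g) with served(h,d,g), tasted(g,d).
Restrictor triples: (h1,d1,g4)→tasted(g4,d1) ✓  (h1,d1,g5)→tasted(g5,d1) ✗  (h1,d2,g1)→tasted(g1,d2) ✓  (h1,d2,g3)→tasted(g3,d2) ✓  (h1,d2,g5)→tasted(g5,d2) ✓  (h1,d3,g2)→tasted(g2,d3) ✗  (h1,d3,g3)→tasted(g3,d3) ✗  (h1,d3,g5)→tasted(g5,d3) ✗  (h2,d1,g2)→tasted(g2,d1) ✗  (h2,d2,g4)→tasted(g4,d2) ✓  (h2,d2,g5)→tasted(g5,d2) ✓  (h2,d3,g3)→tasted(g3,d3) ✗  (h3,d1,g4)→tasted(g4,d1) ✓  (h3,d3,g2)→tasted(g2,d3) ✗  (h3,d3,g3)→tasted(g3,d3) ✗  (h3,d3,g5)→tasted(g5,d3) ✗
Counterexamples (restrictor triples failing the scope): 9.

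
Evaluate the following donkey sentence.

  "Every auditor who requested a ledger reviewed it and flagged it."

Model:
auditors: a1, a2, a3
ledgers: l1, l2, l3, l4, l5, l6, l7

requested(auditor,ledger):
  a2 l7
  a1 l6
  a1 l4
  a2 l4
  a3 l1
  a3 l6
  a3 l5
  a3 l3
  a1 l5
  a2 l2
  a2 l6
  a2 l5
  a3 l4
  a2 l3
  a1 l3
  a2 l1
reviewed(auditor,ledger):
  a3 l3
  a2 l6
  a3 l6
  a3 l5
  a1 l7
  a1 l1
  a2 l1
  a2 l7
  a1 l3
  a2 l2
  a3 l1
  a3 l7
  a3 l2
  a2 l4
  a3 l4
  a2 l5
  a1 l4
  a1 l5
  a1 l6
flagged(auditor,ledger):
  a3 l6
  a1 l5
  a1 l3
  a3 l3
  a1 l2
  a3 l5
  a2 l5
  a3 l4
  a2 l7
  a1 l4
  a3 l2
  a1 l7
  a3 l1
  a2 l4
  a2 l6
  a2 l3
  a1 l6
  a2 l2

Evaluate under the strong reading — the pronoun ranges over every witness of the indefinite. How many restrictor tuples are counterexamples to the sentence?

"it" takes "a ledger" as antecedent — a donkey pronoun bound across the clause boundary.
Strong reading: for every (a,l) with requested(a,l), reviewed(a,l) ∧ flagged(a,l).
Restrictor pairs: (a1,l3) ✓  (a1,l4) ✓  (a1,l5) ✓  (a1,l6) ✓  (a2,l1) ✗  (a2,l2) ✓  (a2,l3) ✗  (a2,l4) ✓  (a2,l5) ✓  (a2,l6) ✓  (a2,l7) ✓  (a3,l1) ✓  (a3,l3) ✓  (a3,l4) ✓  (a3,l5) ✓  (a3,l6) ✓
Counterexamples (restrictor pairs failing the scope): 2.

2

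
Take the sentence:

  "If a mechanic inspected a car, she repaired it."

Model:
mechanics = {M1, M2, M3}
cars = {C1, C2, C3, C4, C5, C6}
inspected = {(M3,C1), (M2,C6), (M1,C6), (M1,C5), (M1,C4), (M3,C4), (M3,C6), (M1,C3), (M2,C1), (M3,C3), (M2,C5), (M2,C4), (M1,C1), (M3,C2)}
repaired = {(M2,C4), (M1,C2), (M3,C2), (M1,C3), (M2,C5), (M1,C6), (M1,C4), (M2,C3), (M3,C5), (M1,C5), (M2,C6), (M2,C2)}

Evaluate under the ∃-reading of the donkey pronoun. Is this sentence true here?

True

"it" takes "a car" as antecedent — a donkey pronoun bound across the clause boundary.
Weak reading: every mechanic m with some inspected-car has at least one inspected-car c such that repaired(m,c).
Per mechanic: M1:✓  M2:✓  M3:✓
Every mechanic in the restrictor has a witness.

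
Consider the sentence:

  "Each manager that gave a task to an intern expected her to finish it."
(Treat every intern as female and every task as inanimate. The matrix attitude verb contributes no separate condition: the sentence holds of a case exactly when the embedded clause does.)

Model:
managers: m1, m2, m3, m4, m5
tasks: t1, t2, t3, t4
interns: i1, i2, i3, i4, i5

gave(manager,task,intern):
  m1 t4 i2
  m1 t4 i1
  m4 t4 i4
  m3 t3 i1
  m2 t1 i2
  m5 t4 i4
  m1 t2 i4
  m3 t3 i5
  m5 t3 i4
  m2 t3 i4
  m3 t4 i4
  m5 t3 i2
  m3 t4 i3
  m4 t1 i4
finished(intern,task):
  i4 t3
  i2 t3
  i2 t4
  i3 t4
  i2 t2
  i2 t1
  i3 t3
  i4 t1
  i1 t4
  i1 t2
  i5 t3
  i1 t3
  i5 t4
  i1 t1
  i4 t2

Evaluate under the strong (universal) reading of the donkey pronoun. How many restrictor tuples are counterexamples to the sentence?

"her" takes "an intern" as antecedent and "it" takes "a task"; both are donkey pronouns co-varying with the restrictor.
Strong reading: for every (m,t,i) with gave(m,t,i), finished(i,t).
Restrictor triples: (m1,t2,i4)→finished(i4,t2) ✓  (m1,t4,i1)→finished(i1,t4) ✓  (m1,t4,i2)→finished(i2,t4) ✓  (m2,t1,i2)→finished(i2,t1) ✓  (m2,t3,i4)→finished(i4,t3) ✓  (m3,t3,i1)→finished(i1,t3) ✓  (m3,t3,i5)→finished(i5,t3) ✓  (m3,t4,i3)→finished(i3,t4) ✓  (m3,t4,i4)→finished(i4,t4) ✗  (m4,t1,i4)→finished(i4,t1) ✓  (m4,t4,i4)→finished(i4,t4) ✗  (m5,t3,i2)→finished(i2,t3) ✓  (m5,t3,i4)→finished(i4,t3) ✓  (m5,t4,i4)→finished(i4,t4) ✗
Counterexamples (restrictor triples failing the scope): 3.

3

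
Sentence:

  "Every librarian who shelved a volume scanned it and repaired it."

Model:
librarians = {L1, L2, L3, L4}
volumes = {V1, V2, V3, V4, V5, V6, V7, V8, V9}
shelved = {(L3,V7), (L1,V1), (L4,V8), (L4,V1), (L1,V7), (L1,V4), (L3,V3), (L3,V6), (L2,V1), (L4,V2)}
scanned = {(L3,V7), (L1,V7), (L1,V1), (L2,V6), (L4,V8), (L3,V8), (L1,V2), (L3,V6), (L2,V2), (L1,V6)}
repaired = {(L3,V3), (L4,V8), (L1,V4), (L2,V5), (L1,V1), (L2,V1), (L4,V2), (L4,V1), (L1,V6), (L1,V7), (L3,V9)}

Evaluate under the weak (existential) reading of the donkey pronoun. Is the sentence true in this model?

False

"it" takes "a volume" as antecedent — a donkey pronoun bound across the clause boundary.
Weak reading: every librarian l with some shelved-volume has at least one shelved-volume v such that scanned(l,v) ∧ repaired(l,v).
Per librarian: L1:✓  L2:✗  L3:✗  L4:✓
L2 has no witness among its shelved-volumes.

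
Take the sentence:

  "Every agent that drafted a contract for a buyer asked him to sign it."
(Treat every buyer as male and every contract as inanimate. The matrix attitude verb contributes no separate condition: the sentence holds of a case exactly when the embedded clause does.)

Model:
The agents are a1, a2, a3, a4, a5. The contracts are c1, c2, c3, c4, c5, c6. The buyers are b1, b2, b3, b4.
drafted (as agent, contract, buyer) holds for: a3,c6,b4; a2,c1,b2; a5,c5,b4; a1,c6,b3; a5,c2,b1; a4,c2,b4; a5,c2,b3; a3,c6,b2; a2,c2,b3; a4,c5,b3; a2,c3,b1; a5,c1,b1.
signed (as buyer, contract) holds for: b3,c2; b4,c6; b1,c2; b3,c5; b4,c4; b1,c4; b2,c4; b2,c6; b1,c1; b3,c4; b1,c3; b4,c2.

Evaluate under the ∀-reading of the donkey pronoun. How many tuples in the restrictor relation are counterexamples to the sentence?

3

"him" takes "a buyer" as antecedent and "it" takes "a contract"; both are donkey pronouns co-varying with the restrictor.
Strong reading: for every (a,c,b) with drafted(a,c,b), signed(b,c).
Restrictor triples: (a1,c6,b3)→signed(b3,c6) ✗  (a2,c1,b2)→signed(b2,c1) ✗  (a2,c2,b3)→signed(b3,c2) ✓  (a2,c3,b1)→signed(b1,c3) ✓  (a3,c6,b2)→signed(b2,c6) ✓  (a3,c6,b4)→signed(b4,c6) ✓  (a4,c2,b4)→signed(b4,c2) ✓  (a4,c5,b3)→signed(b3,c5) ✓  (a5,c1,b1)→signed(b1,c1) ✓  (a5,c2,b1)→signed(b1,c2) ✓  (a5,c2,b3)→signed(b3,c2) ✓  (a5,c5,b4)→signed(b4,c5) ✗
Counterexamples (restrictor triples failing the scope): 3.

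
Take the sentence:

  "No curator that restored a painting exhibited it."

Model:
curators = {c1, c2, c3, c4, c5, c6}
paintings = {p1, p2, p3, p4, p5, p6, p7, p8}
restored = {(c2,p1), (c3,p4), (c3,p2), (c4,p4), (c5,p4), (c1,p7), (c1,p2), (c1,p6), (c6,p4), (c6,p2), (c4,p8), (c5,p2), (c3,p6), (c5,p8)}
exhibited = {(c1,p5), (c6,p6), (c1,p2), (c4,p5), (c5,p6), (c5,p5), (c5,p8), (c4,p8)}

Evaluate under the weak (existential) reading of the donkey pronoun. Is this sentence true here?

False

"it" takes "a painting" as antecedent — a donkey pronoun bound across the clause boundary.
Truth condition: for no (c,p) with restored(c,p) does exhibited(c,p) hold.
Restrictor pairs — does the scope hold? (c1,p2):holds  (c1,p6):fails  (c1,p7):fails  (c2,p1):fails  (c3,p2):fails  (c3,p4):fails  (c3,p6):fails  (c4,p4):fails  (c4,p8):holds  (c5,p2):fails  (c5,p4):fails  (c5,p8):holds  (c6,p2):fails  (c6,p4):fails
Scope holds for 3 pair(s), so the sentence is false.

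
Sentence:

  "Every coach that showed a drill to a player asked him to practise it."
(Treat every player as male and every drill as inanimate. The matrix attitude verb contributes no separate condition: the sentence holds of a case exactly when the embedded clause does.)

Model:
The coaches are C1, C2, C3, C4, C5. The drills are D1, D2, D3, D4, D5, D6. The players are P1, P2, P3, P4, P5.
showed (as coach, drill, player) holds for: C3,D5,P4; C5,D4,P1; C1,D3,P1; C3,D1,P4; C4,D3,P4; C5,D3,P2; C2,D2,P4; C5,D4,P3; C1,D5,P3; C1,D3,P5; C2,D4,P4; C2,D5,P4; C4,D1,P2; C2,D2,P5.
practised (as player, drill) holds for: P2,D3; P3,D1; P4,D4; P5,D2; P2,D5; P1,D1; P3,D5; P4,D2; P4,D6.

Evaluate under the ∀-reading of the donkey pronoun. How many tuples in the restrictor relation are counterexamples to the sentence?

9

"him" takes "a player" as antecedent and "it" takes "a drill"; both are donkey pronouns co-varying with the restrictor.
Strong reading: for every (c,d,p) with showed(c,d,p), practised(p,d).
Restrictor triples: (C1,D3,P1)→practised(P1,D3) ✗  (C1,D3,P5)→practised(P5,D3) ✗  (C1,D5,P3)→practised(P3,D5) ✓  (C2,D2,P4)→practised(P4,D2) ✓  (C2,D2,P5)→practised(P5,D2) ✓  (C2,D4,P4)→practised(P4,D4) ✓  (C2,D5,P4)→practised(P4,D5) ✗  (C3,D1,P4)→practised(P4,D1) ✗  (C3,D5,P4)→practised(P4,D5) ✗  (C4,D1,P2)→practised(P2,D1) ✗  (C4,D3,P4)→practised(P4,D3) ✗  (C5,D3,P2)→practised(P2,D3) ✓  (C5,D4,P1)→practised(P1,D4) ✗  (C5,D4,P3)→practised(P3,D4) ✗
Counterexamples (restrictor triples failing the scope): 9.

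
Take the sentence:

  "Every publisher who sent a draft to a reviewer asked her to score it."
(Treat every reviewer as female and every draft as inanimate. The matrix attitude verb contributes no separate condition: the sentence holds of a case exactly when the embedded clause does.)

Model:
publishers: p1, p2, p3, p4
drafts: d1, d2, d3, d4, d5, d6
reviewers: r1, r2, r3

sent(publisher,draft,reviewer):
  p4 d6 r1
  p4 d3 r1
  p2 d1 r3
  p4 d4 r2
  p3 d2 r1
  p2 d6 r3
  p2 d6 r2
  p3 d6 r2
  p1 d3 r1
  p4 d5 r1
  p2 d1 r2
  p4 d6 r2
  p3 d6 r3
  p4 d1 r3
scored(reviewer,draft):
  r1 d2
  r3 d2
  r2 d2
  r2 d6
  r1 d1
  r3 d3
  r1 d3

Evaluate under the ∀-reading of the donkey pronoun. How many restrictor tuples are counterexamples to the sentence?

"her" takes "a reviewer" as antecedent and "it" takes "a draft"; both are donkey pronouns co-varying with the restrictor.
Strong reading: for every (p,d,r) with sent(p,d,r), scored(r,d).
Restrictor triples: (p1,d3,r1)→scored(r1,d3) ✓  (p2,d1,r2)→scored(r2,d1) ✗  (p2,d1,r3)→scored(r3,d1) ✗  (p2,d6,r2)→scored(r2,d6) ✓  (p2,d6,r3)→scored(r3,d6) ✗  (p3,d2,r1)→scored(r1,d2) ✓  (p3,d6,r2)→scored(r2,d6) ✓  (p3,d6,r3)→scored(r3,d6) ✗  (p4,d1,r3)→scored(r3,d1) ✗  (p4,d3,r1)→scored(r1,d3) ✓  (p4,d4,r2)→scored(r2,d4) ✗  (p4,d5,r1)→scored(r1,d5) ✗  (p4,d6,r1)→scored(r1,d6) ✗  (p4,d6,r2)→scored(r2,d6) ✓
Counterexamples (restrictor triples failing the scope): 8.

8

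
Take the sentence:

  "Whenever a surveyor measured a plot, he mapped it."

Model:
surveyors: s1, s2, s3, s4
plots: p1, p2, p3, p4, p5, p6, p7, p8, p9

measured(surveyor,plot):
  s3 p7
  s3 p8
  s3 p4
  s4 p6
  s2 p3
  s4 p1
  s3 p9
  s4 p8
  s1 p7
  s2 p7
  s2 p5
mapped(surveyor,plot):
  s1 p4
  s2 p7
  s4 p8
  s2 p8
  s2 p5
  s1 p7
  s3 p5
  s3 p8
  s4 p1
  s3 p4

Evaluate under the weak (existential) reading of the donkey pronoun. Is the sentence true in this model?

True

"it" takes "a plot" as antecedent — a donkey pronoun bound across the clause boundary.
Weak reading: every surveyor s with some measured-plot has at least one measured-plot p such that mapped(s,p).
Per surveyor: s1:✓  s2:✓  s3:✓  s4:✓
Every surveyor in the restrictor has a witness.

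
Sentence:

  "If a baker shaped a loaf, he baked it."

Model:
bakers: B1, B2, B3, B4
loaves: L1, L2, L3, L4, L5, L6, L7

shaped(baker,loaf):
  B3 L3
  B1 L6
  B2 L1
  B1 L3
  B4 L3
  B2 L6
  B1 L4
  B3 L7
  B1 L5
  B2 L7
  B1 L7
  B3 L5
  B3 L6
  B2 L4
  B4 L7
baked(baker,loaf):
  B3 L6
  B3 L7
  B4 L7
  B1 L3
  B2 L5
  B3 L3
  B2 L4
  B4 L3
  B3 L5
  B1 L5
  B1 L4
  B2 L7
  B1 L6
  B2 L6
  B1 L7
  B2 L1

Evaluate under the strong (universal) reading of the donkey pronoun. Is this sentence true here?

True

"it" takes "a loaf" as antecedent — a donkey pronoun bound across the clause boundary.
Strong reading: for every (b,l) with shaped(b,l), baked(b,l).
Restrictor pairs: (B1,L3) ✓  (B1,L4) ✓  (B1,L5) ✓  (B1,L6) ✓  (B1,L7) ✓  (B2,L1) ✓  (B2,L4) ✓  (B2,L6) ✓  (B2,L7) ✓  (B3,L3) ✓  (B3,L5) ✓  (B3,L6) ✓  (B3,L7) ✓  (B4,L3) ✓  (B4,L7) ✓
Every restrictor pair satisfies the scope.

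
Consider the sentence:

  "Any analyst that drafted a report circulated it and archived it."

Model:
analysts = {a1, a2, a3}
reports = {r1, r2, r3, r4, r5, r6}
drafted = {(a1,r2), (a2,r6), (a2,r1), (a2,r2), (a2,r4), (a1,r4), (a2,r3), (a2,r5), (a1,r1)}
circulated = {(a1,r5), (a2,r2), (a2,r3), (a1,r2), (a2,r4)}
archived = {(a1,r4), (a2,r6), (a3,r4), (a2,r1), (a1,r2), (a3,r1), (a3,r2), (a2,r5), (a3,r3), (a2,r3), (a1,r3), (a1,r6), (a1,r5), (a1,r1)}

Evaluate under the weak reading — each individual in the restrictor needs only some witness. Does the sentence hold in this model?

"it" takes "a report" as antecedent — a donkey pronoun bound across the clause boundary.
Weak reading: every analyst a with some drafted-report has at least one drafted-report r such that circulated(a,r) ∧ archived(a,r).
Per analyst: a1:✓  a2:✓
Every analyst in the restrictor has a witness.

True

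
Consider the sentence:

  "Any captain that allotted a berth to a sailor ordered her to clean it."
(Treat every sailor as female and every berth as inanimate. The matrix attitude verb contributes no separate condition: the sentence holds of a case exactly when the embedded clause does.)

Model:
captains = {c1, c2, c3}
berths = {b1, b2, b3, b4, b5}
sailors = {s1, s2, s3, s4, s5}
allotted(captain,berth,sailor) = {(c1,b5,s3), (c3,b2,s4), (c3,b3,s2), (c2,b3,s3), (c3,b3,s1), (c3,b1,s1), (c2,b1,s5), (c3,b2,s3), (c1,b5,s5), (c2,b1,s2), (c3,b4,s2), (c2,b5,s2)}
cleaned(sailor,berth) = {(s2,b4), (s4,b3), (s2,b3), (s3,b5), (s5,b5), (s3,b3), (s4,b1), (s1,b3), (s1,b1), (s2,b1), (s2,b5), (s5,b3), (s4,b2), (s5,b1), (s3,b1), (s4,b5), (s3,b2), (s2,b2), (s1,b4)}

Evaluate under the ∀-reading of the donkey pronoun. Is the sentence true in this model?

"her" takes "a sailor" as antecedent and "it" takes "a berth"; both are donkey pronouns co-varying with the restrictor.
Strong reading: for every (c,b,s) with allotted(c,b,s), cleaned(s,b).
Restrictor triples: (c1,b5,s3)→cleaned(s3,b5) ✓  (c1,b5,s5)→cleaned(s5,b5) ✓  (c2,b1,s2)→cleaned(s2,b1) ✓  (c2,b1,s5)→cleaned(s5,b1) ✓  (c2,b3,s3)→cleaned(s3,b3) ✓  (c2,b5,s2)→cleaned(s2,b5) ✓  (c3,b1,s1)→cleaned(s1,b1) ✓  (c3,b2,s3)→cleaned(s3,b2) ✓  (c3,b2,s4)→cleaned(s4,b2) ✓  (c3,b3,s1)→cleaned(s1,b3) ✓  (c3,b3,s2)→cleaned(s2,b3) ✓  (c3,b4,s2)→cleaned(s2,b4) ✓
Every restrictor triple satisfies the scope.

True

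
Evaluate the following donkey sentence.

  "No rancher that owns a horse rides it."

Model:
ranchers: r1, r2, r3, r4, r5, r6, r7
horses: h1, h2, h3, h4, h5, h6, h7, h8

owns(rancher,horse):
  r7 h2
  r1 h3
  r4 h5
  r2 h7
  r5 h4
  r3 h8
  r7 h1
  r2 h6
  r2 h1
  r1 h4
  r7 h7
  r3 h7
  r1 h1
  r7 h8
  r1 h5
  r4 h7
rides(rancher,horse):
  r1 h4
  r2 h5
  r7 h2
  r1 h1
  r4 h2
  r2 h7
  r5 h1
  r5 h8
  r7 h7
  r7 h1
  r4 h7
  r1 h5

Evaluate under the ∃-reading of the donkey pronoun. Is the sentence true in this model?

"it" takes "a horse" as antecedent — a donkey pronoun bound across the clause boundary.
Truth condition: for no (r,h) with owns(r,h) does rides(r,h) hold.
Restrictor pairs — does the scope hold? (r1,h1):holds  (r1,h3):fails  (r1,h4):holds  (r1,h5):holds  (r2,h1):fails  (r2,h6):fails  (r2,h7):holds  (r3,h7):fails  (r3,h8):fails  (r4,h5):fails  (r4,h7):holds  (r5,h4):fails  (r7,h1):holds  (r7,h2):holds  (r7,h7):holds  (r7,h8):fails
Scope holds for 8 pair(s), so the sentence is false.

False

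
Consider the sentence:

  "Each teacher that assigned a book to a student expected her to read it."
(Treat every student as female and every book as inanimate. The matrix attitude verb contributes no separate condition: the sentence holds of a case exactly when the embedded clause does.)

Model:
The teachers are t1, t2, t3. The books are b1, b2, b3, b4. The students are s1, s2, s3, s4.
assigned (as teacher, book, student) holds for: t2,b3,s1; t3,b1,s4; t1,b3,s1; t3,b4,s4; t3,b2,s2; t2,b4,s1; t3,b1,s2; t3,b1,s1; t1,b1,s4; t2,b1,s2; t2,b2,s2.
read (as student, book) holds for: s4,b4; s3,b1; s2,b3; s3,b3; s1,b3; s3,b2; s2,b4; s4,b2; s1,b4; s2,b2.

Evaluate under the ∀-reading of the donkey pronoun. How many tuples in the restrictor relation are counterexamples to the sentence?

5

"her" takes "a student" as antecedent and "it" takes "a book"; both are donkey pronouns co-varying with the restrictor.
Strong reading: for every (t,b,s) with assigned(t,b,s), read(s,b).
Restrictor triples: (t1,b1,s4)→read(s4,b1) ✗  (t1,b3,s1)→read(s1,b3) ✓  (t2,b1,s2)→read(s2,b1) ✗  (t2,b2,s2)→read(s2,b2) ✓  (t2,b3,s1)→read(s1,b3) ✓  (t2,b4,s1)→read(s1,b4) ✓  (t3,b1,s1)→read(s1,b1) ✗  (t3,b1,s2)→read(s2,b1) ✗  (t3,b1,s4)→read(s4,b1) ✗  (t3,b2,s2)→read(s2,b2) ✓  (t3,b4,s4)→read(s4,b4) ✓
Counterexamples (restrictor triples failing the scope): 5.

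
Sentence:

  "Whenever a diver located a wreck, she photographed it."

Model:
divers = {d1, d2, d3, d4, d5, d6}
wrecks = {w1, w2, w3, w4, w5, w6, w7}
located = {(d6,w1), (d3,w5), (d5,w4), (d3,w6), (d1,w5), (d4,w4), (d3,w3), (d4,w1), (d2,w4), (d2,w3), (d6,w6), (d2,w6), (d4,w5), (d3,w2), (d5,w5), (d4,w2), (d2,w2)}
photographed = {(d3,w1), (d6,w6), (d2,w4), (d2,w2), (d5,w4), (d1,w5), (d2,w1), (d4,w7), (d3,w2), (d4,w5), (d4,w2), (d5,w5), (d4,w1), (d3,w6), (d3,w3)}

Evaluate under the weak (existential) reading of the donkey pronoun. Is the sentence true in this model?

"it" takes "a wreck" as antecedent — a donkey pronoun bound across the clause boundary.
Weak reading: every diver d with some located-wreck has at least one located-wreck w such that photographed(d,w).
Per diver: d1:✓  d2:✓  d3:✓  d4:✓  d5:✓  d6:✓
Every diver in the restrictor has a witness.

True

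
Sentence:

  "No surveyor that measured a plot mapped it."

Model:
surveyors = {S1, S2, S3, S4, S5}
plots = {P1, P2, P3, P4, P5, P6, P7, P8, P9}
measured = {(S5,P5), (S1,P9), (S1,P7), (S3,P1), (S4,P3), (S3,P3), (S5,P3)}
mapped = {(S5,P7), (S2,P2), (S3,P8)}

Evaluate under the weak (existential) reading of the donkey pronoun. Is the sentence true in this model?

True

"it" takes "a plot" as antecedent — a donkey pronoun bound across the clause boundary.
Truth condition: for no (s,p) with measured(s,p) does mapped(s,p) hold.
Restrictor pairs — does the scope hold? (S1,P7):fails  (S1,P9):fails  (S3,P1):fails  (S3,P3):fails  (S4,P3):fails  (S5,P3):fails  (S5,P5):fails
Scope holds for no restrictor pair, so the sentence is true.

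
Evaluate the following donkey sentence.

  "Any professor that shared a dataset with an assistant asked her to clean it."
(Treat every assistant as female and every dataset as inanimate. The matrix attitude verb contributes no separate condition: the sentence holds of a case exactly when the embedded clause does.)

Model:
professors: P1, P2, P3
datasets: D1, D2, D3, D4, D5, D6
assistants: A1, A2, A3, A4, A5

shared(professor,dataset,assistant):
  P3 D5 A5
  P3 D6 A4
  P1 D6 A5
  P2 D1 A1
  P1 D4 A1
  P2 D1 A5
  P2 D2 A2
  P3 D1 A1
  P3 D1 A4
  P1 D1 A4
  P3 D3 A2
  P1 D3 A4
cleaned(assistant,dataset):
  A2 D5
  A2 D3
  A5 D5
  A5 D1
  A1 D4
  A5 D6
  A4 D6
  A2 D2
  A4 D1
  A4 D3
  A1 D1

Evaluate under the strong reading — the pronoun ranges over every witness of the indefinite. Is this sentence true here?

True

"her" takes "an assistant" as antecedent and "it" takes "a dataset"; both are donkey pronouns co-varying with the restrictor.
Strong reading: for every (p,d,a) with shared(p,d,a), cleaned(a,d).
Restrictor triples: (P1,D1,A4)→cleaned(A4,D1) ✓  (P1,D3,A4)→cleaned(A4,D3) ✓  (P1,D4,A1)→cleaned(A1,D4) ✓  (P1,D6,A5)→cleaned(A5,D6) ✓  (P2,D1,A1)→cleaned(A1,D1) ✓  (P2,D1,A5)→cleaned(A5,D1) ✓  (P2,D2,A2)→cleaned(A2,D2) ✓  (P3,D1,A1)→cleaned(A1,D1) ✓  (P3,D1,A4)→cleaned(A4,D1) ✓  (P3,D3,A2)→cleaned(A2,D3) ✓  (P3,D5,A5)→cleaned(A5,D5) ✓  (P3,D6,A4)→cleaned(A4,D6) ✓
Every restrictor triple satisfies the scope.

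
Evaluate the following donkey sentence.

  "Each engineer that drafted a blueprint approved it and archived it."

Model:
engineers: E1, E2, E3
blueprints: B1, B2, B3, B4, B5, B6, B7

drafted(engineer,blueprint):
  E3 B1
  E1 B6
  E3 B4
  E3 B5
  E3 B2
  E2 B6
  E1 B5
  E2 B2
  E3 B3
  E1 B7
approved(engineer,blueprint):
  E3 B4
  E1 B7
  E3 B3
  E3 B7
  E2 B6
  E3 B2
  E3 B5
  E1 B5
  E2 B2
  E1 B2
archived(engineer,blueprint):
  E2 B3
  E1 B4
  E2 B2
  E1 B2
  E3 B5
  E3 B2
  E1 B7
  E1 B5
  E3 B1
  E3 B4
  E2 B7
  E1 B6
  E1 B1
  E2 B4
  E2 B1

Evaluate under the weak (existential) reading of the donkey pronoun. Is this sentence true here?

True

"it" takes "a blueprint" as antecedent — a donkey pronoun bound across the clause boundary.
Weak reading: every engineer e with some drafted-blueprint has at least one drafted-blueprint b such that approved(e,b) ∧ archived(e,b).
Per engineer: E1:✓  E2:✓  E3:✓
Every engineer in the restrictor has a witness.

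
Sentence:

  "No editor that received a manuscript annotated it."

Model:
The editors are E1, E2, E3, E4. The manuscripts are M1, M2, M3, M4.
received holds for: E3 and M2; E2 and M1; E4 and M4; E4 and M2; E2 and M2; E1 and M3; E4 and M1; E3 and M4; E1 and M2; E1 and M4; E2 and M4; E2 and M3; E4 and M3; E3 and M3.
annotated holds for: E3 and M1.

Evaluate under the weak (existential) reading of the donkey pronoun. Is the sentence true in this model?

True

"it" takes "a manuscript" as antecedent — a donkey pronoun bound across the clause boundary.
Truth condition: for no (e,m) with received(e,m) does annotated(e,m) hold.
Restrictor pairs — does the scope hold? (E1,M2):fails  (E1,M3):fails  (E1,M4):fails  (E2,M1):fails  (E2,M2):fails  (E2,M3):fails  (E2,M4):fails  (E3,M2):fails  (E3,M3):fails  (E3,M4):fails  (E4,M1):fails  (E4,M2):fails  (E4,M3):fails  (E4,M4):fails
Scope holds for no restrictor pair, so the sentence is true.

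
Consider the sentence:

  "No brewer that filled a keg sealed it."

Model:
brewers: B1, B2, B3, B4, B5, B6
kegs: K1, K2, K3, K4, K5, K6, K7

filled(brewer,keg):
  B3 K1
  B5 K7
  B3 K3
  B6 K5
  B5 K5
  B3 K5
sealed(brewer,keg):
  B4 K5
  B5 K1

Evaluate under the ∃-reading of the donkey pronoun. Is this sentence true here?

True

"it" takes "a keg" as antecedent — a donkey pronoun bound across the clause boundary.
Truth condition: for no (b,k) with filled(b,k) does sealed(b,k) hold.
Restrictor pairs — does the scope hold? (B3,K1):fails  (B3,K3):fails  (B3,K5):fails  (B5,K5):fails  (B5,K7):fails  (B6,K5):fails
Scope holds for no restrictor pair, so the sentence is true.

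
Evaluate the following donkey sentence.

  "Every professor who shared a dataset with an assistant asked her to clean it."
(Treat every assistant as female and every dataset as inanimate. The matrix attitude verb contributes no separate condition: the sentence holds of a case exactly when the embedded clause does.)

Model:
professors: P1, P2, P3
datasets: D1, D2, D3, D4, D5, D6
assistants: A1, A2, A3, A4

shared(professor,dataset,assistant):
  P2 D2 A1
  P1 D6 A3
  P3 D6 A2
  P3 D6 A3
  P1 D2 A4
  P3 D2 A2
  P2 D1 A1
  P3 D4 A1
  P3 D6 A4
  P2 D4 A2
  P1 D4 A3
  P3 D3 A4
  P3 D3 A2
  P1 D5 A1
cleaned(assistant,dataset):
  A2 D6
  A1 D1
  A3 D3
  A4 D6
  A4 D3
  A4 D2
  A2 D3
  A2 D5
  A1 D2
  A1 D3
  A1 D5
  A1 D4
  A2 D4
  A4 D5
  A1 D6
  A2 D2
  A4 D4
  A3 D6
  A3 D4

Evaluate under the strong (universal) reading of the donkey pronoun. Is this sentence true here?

"her" takes "an assistant" as antecedent and "it" takes "a dataset"; both are donkey pronouns co-varying with the restrictor.
Strong reading: for every (p,d,a) with shared(p,d,a), cleaned(a,d).
Restrictor triples: (P1,D2,A4)→cleaned(A4,D2) ✓  (P1,D4,A3)→cleaned(A3,D4) ✓  (P1,D5,A1)→cleaned(A1,D5) ✓  (P1,D6,A3)→cleaned(A3,D6) ✓  (P2,D1,A1)→cleaned(A1,D1) ✓  (P2,D2,A1)→cleaned(A1,D2) ✓  (P2,D4,A2)→cleaned(A2,D4) ✓  (P3,D2,A2)→cleaned(A2,D2) ✓  (P3,D3,A2)→cleaned(A2,D3) ✓  (P3,D3,A4)→cleaned(A4,D3) ✓  (P3,D4,A1)→cleaned(A1,D4) ✓  (P3,D6,A2)→cleaned(A2,D6) ✓  (P3,D6,A3)→cleaned(A3,D6) ✓  (P3,D6,A4)→cleaned(A4,D6) ✓
Every restrictor triple satisfies the scope.

True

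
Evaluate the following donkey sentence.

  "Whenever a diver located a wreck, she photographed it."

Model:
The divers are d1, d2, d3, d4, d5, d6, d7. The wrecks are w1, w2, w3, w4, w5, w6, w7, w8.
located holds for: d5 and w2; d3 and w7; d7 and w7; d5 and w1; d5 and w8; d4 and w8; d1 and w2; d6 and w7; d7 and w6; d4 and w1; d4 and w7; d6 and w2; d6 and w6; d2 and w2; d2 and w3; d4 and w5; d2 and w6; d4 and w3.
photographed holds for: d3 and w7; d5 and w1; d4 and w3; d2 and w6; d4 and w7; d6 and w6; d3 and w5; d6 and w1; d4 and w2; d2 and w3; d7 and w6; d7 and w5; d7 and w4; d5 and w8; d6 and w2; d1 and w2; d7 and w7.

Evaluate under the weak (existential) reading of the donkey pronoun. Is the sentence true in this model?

True

"it" takes "a wreck" as antecedent — a donkey pronoun bound across the clause boundary.
Weak reading: every diver d with some located-wreck has at least one located-wreck w such that photographed(d,w).
Per diver: d1:✓  d2:✓  d3:✓  d4:✓  d5:✓  d6:✓  d7:✓
Every diver in the restrictor has a witness.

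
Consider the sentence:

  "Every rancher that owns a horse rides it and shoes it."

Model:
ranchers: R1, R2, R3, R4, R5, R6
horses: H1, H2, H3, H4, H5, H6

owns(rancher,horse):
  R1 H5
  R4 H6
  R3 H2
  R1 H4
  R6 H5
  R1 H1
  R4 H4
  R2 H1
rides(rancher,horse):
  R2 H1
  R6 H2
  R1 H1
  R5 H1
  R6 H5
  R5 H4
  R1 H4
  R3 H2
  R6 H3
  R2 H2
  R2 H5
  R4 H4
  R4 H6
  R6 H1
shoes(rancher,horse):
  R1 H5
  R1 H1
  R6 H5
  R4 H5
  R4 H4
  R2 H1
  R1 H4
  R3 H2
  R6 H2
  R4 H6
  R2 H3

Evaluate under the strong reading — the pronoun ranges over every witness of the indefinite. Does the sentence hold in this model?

"it" takes "a horse" as antecedent — a donkey pronoun bound across the clause boundary.
Strong reading: for every (r,h) with owns(r,h), rides(r,h) ∧ shoes(r,h).
Restrictor pairs: (R1,H1) ✓  (R1,H4) ✓  (R1,H5) ✗  (R2,H1) ✓  (R3,H2) ✓  (R4,H4) ✓  (R4,H6) ✓  (R6,H5) ✓
Counterexample: (R1,H5) is in owns but fails the scope.

False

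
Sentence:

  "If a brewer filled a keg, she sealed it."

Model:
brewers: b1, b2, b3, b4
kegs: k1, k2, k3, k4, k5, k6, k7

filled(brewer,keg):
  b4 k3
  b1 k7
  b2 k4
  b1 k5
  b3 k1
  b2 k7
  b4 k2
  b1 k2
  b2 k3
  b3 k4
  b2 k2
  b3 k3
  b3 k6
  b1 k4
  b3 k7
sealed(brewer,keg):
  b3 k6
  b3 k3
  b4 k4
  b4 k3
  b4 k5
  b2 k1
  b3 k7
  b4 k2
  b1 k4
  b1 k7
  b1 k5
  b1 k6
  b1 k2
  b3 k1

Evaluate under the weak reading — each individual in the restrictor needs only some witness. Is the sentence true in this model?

False

"it" takes "a keg" as antecedent — a donkey pronoun bound across the clause boundary.
Weak reading: every brewer b with some filled-keg has at least one filled-keg k such that sealed(b,k).
Per brewer: b1:✓  b2:✗  b3:✓  b4:✓
b2 has no witness among its filled-kegs.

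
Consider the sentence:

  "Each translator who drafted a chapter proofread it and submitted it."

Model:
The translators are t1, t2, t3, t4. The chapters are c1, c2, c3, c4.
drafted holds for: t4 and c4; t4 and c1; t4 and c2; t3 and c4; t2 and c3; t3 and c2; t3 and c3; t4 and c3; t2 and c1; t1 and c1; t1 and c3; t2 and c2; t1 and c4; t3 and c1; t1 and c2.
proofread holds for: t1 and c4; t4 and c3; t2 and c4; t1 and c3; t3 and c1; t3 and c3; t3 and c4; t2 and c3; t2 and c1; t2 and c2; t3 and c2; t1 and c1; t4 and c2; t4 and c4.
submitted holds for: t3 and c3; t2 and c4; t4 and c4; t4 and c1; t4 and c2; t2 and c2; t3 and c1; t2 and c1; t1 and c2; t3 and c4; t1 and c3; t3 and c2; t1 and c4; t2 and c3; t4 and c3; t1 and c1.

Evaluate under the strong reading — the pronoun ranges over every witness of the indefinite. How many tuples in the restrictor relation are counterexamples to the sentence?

"it" takes "a chapter" as antecedent — a donkey pronoun bound across the clause boundary.
Strong reading: for every (t,c) with drafted(t,c), proofread(t,c) ∧ submitted(t,c).
Restrictor pairs: (t1,c1) ✓  (t1,c2) ✗  (t1,c3) ✓  (t1,c4) ✓  (t2,c1) ✓  (t2,c2) ✓  (t2,c3) ✓  (t3,c1) ✓  (t3,c2) ✓  (t3,c3) ✓  (t3,c4) ✓  (t4,c1) ✗  (t4,c2) ✓  (t4,c3) ✓  (t4,c4) ✓
Counterexamples (restrictor pairs failing the scope): 2.

2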